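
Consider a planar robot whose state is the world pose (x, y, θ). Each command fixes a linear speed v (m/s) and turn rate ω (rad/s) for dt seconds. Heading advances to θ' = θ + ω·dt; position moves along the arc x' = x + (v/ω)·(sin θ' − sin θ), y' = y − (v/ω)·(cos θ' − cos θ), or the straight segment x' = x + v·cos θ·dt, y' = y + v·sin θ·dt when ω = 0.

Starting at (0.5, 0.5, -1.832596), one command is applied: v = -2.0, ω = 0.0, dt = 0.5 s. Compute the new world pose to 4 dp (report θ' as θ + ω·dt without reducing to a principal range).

θ' = -1.8326 + 0.0·0.5 = -1.8326
ω = 0 → straight: x' = 0.5 + -2.0·cos(-1.8326)·0.5 = 0.7588
y' = 0.5 + -2.0·sin(-1.8326)·0.5 = 1.4659

(0.7588, 1.4659, -1.8326)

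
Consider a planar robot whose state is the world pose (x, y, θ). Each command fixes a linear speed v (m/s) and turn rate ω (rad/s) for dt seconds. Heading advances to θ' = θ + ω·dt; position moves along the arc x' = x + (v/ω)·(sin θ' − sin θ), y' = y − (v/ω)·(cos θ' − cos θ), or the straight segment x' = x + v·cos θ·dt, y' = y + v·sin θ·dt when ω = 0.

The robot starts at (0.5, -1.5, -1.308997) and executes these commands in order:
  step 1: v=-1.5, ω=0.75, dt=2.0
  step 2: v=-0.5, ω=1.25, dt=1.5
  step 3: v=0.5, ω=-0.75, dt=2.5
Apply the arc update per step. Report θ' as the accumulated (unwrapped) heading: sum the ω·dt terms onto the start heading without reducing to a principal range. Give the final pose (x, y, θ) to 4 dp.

step 1: θ'=0.1910 (R=-2.0000) → pose (-1.8115, -0.0540, 0.1910)
step 2: θ'=2.0660 (R=-0.4000) → pose (-2.0875, -0.6368, 2.0660)
step 3: θ'=0.1910 (R=-0.6667) → pose (-1.6275, 0.3345, 0.1910)

(-1.6275, 0.3345, 0.1910)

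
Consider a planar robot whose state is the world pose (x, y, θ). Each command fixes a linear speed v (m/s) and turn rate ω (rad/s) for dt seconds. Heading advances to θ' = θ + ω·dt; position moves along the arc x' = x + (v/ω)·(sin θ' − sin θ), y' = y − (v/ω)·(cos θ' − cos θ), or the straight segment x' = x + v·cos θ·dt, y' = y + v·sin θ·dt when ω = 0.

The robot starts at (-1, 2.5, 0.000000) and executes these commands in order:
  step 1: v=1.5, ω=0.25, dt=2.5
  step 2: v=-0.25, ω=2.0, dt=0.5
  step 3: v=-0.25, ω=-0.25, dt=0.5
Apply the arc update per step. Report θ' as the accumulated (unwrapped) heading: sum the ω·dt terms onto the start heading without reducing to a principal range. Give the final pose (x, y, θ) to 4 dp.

step 1: θ'=0.6250 (R=6.0000) → pose (2.5106, 3.6342, 0.6250)
step 2: θ'=1.6250 (R=-0.1250) → pose (2.4589, 3.5261, 1.6250)
step 3: θ'=1.5000 (R=1.0000) → pose (2.4579, 3.4012, 1.5000)

(2.4579, 3.4012, 1.5000)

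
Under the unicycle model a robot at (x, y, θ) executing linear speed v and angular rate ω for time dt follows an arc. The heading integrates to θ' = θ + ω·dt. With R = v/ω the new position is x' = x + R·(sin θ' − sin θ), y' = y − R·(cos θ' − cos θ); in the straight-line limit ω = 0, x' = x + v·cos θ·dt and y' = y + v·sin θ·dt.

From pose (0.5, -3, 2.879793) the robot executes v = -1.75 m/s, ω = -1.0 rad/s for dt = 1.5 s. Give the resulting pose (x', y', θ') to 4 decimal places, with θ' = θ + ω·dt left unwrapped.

θ' = 2.8798 + -1.0·1.5 = 1.3798
R = v/ω = -1.75/-1.0 = 1.7500
x' = 0.5 + 1.7500·(sin 1.3798 − sin 2.8798) = 1.7652
y' = -3 − 1.7500·(cos 1.3798 − cos 2.8798) = -5.0226

(1.7652, -5.0226, 1.3798)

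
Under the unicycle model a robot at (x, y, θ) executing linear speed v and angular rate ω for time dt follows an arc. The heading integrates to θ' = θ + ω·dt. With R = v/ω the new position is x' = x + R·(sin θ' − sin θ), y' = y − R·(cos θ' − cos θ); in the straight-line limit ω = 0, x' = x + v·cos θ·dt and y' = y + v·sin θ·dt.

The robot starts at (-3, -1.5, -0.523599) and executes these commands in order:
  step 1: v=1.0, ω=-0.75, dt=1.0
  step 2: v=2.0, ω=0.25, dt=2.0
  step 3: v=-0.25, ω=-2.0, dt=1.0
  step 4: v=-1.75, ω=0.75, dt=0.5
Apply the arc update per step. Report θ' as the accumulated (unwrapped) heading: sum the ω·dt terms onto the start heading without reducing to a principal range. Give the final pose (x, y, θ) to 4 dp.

step 1: θ'=-1.2736 (R=-1.3333) → pose (-2.3918, -2.2642, -1.2736)
step 2: θ'=-0.7736 (R=8.0000) → pose (-0.3322, -5.6447, -0.7736)
step 3: θ'=-2.7736 (R=0.1250) → pose (-0.2898, -5.4387, -2.7736)
step 4: θ'=-2.3986 (R=-2.3333) → pose (0.4492, -4.9799, -2.3986)

(0.4492, -4.9799, -2.3986)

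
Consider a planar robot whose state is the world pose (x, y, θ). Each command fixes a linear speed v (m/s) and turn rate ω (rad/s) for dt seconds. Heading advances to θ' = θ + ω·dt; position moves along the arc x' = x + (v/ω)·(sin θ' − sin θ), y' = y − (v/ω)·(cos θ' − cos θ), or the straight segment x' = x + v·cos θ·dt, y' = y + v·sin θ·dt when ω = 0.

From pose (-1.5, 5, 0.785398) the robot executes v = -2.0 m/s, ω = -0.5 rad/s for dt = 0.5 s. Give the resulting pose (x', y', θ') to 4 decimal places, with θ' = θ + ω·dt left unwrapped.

(-2.2877, 4.3882, 0.5354)

θ' = 0.7854 + -0.5·0.5 = 0.5354
R = v/ω = -2.0/-0.5 = 4.0000
x' = -1.5 + 4.0000·(sin 0.5354 − sin 0.7854) = -2.2877
y' = 5 − 4.0000·(cos 0.5354 − cos 0.7854) = 4.3882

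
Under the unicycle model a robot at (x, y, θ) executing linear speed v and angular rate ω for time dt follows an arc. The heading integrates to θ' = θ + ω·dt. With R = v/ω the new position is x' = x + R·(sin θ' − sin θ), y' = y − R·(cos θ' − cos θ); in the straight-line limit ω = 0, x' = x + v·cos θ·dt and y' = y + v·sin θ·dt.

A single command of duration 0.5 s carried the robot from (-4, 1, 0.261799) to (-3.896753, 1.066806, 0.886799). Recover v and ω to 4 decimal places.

Δθ = 0.886799 − 0.261799 = 0.625000
ω = Δθ/dt = 0.625000/0.5 = 1.2500
R = Δx/(sin θ' − sin θ) = 0.2000
v = R·ω = 0.2000·1.2500 = 0.2500

v = 0.2500, ω = 1.2500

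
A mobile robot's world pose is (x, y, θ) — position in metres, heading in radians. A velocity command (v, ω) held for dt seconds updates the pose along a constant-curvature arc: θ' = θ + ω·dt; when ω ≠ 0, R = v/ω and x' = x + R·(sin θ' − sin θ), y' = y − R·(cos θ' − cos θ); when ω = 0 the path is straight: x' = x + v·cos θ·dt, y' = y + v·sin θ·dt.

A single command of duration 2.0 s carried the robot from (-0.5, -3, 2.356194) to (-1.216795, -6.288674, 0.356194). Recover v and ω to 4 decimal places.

v = -2.0000, ω = -1.0000

Δθ = 0.356194 − 2.356194 = -2.000000
ω = Δθ/dt = -2.000000/2.0 = -1.0000
R = −Δy/(cos θ' − cos θ) = 2.0000
v = R·ω = 2.0000·-1.0000 = -2.0000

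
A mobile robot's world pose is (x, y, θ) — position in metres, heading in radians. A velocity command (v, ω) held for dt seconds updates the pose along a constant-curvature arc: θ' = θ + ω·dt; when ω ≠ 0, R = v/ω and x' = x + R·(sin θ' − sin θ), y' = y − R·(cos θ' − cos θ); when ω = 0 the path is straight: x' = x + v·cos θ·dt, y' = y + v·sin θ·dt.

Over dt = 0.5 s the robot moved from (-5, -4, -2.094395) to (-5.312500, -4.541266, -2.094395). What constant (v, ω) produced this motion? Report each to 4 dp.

Δθ = -2.094395 − -2.094395 = 0.000000
ω = Δθ/dt = 0.000000/0.5 = 0.0000
ω = 0 → v = (Δx·cos θ + Δy·sin θ)/dt = 1.2500

v = 1.2500, ω = 0.0000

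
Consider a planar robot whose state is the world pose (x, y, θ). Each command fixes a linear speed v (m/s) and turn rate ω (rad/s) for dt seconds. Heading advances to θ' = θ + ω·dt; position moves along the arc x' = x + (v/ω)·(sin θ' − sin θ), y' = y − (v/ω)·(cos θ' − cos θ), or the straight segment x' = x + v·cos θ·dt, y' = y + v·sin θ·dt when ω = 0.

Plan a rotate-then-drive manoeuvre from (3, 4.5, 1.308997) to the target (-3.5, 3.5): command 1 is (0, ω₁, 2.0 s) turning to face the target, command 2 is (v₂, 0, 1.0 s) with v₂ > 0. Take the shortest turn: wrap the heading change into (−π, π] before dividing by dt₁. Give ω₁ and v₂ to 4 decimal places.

ω₁ = 0.9926, v₂ = 6.5765

heading to target = atan2(3.5−4.5, -3.5−3) = -2.9889
Δθ = wrap(-2.9889 − 1.3090) = 1.9852; ω₁ = Δθ/dt₁ = 0.9926
distance = √((-3.5−3)² + (3.5−4.5)²) = 6.5765; v₂ = distance/dt₂ = 6.5765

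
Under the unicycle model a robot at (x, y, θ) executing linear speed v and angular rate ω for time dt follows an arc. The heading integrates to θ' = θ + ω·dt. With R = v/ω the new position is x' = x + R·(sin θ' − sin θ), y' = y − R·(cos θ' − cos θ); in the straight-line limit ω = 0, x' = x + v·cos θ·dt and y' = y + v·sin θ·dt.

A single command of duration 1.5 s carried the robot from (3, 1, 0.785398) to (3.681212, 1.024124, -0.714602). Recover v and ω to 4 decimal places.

Δθ = -0.714602 − 0.785398 = -1.500000
ω = Δθ/dt = -1.500000/1.5 = -1.0000
R = Δx/(sin θ' − sin θ) = -0.5000
v = R·ω = -0.5000·-1.0000 = 0.5000

v = 0.5000, ω = -1.0000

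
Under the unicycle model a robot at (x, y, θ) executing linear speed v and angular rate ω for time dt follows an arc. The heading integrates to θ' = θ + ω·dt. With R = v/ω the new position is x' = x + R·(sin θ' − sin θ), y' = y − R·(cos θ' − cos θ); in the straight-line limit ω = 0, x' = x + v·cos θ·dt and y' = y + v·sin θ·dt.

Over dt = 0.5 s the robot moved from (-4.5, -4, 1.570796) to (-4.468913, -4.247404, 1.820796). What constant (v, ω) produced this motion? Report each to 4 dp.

Δθ = 1.820796 − 1.570796 = 0.250000
ω = Δθ/dt = 0.250000/0.5 = 0.5000
R = −Δy/(cos θ' − cos θ) = -1.0000
v = R·ω = -1.0000·0.5000 = -0.5000

v = -0.5000, ω = 0.5000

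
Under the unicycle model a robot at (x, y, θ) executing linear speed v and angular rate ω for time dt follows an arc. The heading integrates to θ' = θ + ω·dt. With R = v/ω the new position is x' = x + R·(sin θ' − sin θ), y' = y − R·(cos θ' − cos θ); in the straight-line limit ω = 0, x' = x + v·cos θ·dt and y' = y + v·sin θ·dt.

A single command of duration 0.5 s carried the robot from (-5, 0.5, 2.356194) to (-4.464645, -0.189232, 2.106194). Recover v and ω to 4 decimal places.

v = -1.7500, ω = -0.5000

Δθ = 2.106194 − 2.356194 = -0.250000
ω = Δθ/dt = -0.250000/0.5 = -0.5000
R = −Δy/(cos θ' − cos θ) = 3.5000
v = R·ω = 3.5000·-0.5000 = -1.7500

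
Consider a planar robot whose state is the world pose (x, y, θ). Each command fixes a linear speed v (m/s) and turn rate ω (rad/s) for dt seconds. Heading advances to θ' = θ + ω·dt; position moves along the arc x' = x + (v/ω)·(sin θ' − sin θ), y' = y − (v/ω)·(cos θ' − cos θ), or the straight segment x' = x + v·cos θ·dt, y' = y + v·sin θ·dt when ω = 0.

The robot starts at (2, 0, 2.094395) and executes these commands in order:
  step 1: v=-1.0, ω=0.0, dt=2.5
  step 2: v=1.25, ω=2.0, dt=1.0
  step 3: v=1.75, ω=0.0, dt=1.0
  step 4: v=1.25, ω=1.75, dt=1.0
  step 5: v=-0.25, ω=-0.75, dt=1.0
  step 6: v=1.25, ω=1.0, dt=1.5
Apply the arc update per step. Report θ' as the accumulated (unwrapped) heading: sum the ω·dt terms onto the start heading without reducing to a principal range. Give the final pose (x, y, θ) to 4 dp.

(2.8391, -5.1487, 6.5944)

step 1: θ'=2.0944 (straight) → pose (3.2500, -2.1651, 2.0944)
step 2: θ'=4.0944 (R=0.6250) → pose (2.1993, -2.1154, 4.0944)
step 3: θ'=4.0944 (straight) → pose (1.1854, -3.5418, 4.0944)
step 4: θ'=5.8444 (R=0.7143) → pose (1.4641, -4.6022, 5.8444)
step 5: θ'=5.0944 (R=0.3333) → pose (1.2964, -4.4247, 5.0944)
step 6: θ'=6.5944 (R=1.2500) → pose (2.8391, -5.1487, 6.5944)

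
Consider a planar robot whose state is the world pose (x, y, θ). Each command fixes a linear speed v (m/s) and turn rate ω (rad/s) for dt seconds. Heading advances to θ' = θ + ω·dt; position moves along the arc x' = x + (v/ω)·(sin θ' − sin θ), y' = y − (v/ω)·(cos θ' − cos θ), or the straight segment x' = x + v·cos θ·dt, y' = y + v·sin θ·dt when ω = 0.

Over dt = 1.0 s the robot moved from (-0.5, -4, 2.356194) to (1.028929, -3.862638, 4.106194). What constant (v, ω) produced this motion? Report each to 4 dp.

v = -1.7500, ω = 1.7500

Δθ = 4.106194 − 2.356194 = 1.750000
ω = Δθ/dt = 1.750000/1.0 = 1.7500
R = Δx/(sin θ' − sin θ) = -1.0000
v = R·ω = -1.0000·1.7500 = -1.7500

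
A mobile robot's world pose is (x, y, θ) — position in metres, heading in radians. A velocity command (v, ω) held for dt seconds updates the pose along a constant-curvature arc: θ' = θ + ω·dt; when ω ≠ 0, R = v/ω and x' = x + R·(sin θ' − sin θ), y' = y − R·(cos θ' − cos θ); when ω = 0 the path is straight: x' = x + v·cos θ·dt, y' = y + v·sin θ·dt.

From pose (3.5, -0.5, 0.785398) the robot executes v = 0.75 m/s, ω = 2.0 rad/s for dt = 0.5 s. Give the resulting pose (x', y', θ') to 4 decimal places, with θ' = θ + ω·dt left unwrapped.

(3.6012, -0.1550, 1.7854)

θ' = 0.7854 + 2.0·0.5 = 1.7854
R = v/ω = 0.75/2.0 = 0.3750
x' = 3.5 + 0.3750·(sin 1.7854 − sin 0.7854) = 3.6012
y' = -0.5 − 0.3750·(cos 1.7854 − cos 0.7854) = -0.1550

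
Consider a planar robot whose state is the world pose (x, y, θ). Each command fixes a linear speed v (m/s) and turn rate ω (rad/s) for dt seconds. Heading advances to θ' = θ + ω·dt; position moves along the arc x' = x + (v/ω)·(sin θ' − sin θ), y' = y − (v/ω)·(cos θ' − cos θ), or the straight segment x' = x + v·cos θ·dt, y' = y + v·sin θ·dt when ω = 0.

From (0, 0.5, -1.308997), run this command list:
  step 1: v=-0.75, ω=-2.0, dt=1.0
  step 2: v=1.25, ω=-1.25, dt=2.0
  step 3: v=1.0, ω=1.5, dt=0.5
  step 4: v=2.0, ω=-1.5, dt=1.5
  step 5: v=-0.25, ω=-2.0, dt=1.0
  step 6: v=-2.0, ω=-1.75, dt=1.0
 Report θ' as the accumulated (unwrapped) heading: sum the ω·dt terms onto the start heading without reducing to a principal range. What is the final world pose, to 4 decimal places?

step 1: θ'=-3.3090 (R=0.3750) → pose (0.4247, 0.9668, -3.3090)
step 2: θ'=-5.8090 (R=-1.0000) → pose (0.1347, 2.8425, -5.8090)
step 3: θ'=-5.0590 (R=0.6667) → pose (0.4573, 3.2091, -5.0590)
step 4: θ'=-7.3090 (R=-1.3333) → pose (2.8515, 3.4474, -7.3090)
step 5: θ'=-9.3090 (R=0.1250) → pose (2.9440, 3.6364, -9.3090)
step 6: θ'=-11.0590 (R=1.1429) → pose (4.2166, 2.4287, -11.0590)

(4.2166, 2.4287, -11.0590)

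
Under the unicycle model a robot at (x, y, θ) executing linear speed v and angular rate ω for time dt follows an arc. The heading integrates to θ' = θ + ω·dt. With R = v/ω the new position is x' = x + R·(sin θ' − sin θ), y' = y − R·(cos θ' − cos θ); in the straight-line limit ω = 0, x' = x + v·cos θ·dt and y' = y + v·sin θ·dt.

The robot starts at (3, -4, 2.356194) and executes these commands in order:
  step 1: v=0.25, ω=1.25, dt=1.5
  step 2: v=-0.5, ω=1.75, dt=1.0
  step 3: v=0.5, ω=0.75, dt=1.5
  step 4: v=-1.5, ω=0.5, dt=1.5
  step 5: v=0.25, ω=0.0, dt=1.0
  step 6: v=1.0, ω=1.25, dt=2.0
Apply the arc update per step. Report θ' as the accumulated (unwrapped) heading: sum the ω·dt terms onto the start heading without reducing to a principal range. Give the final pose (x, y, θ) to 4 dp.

step 1: θ'=4.2312 (R=0.2000) → pose (2.6813, -4.0489, 4.2312)
step 2: θ'=5.9812 (R=-0.2857) → pose (2.5130, -3.6438, 5.9812)
step 3: θ'=7.1062 (R=0.6667) → pose (3.2001, -3.4607, 7.1062)
step 4: θ'=7.8562 (R=-3.0000) → pose (2.3997, -5.5074, 7.8562)
step 5: θ'=7.8562 (straight) → pose (2.3991, -5.2574, 7.8562)
step 6: θ'=10.3562 (R=0.8000) → pose (0.9571, -4.7818, 10.3562)

(0.9571, -4.7818, 10.3562)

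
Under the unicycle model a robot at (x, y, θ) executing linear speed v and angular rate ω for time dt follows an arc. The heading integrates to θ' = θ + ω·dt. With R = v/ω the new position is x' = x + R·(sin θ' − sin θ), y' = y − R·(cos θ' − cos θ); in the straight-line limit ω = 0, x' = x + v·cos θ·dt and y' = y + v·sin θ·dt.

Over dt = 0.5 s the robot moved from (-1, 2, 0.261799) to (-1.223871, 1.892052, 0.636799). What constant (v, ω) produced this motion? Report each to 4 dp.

v = -0.5000, ω = 0.7500

Δθ = 0.636799 − 0.261799 = 0.375000
ω = Δθ/dt = 0.375000/0.5 = 0.7500
R = Δx/(sin θ' − sin θ) = -0.6667
v = R·ω = -0.6667·0.7500 = -0.5000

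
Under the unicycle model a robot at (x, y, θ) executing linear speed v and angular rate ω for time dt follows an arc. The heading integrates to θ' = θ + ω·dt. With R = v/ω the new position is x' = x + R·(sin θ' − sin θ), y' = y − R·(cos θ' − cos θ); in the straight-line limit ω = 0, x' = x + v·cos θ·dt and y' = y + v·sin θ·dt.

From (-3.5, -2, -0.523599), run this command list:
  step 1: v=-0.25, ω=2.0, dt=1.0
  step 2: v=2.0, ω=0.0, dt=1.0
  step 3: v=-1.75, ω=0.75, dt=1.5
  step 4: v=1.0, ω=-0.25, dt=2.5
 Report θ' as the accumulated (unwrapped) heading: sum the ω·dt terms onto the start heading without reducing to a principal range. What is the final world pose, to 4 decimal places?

step 1: θ'=1.4764 (R=-0.1250) → pose (-3.6869, -2.0965, 1.4764)
step 2: θ'=1.4764 (straight) → pose (-3.4984, -0.1054, 1.4764)
step 3: θ'=2.6014 (R=-2.3333) → pose (-2.3755, -2.3264, 2.6014)
step 4: θ'=1.9764 (R=-4.0000) → pose (-3.9938, -0.4743, 1.9764)

(-3.9938, -0.4743, 1.9764)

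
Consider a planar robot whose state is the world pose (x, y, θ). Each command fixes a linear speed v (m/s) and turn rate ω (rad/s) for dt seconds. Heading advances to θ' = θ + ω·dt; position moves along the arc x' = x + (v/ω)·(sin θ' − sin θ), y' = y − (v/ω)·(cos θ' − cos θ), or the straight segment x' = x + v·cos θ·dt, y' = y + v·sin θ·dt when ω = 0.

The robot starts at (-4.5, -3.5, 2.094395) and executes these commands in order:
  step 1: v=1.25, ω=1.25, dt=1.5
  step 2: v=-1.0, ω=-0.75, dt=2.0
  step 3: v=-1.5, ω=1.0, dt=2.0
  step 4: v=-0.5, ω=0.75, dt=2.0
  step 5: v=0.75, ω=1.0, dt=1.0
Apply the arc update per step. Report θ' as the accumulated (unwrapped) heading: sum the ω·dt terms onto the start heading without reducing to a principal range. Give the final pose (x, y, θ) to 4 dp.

(-1.6349, -1.4418, 6.9694)

step 1: θ'=3.9694 (R=1.0000) → pose (-6.1025, -3.3235, 3.9694)
step 2: θ'=2.4694 (R=1.3333) → pose (-4.2903, -3.1822, 2.4694)
step 3: θ'=4.4694 (R=-1.5000) → pose (-1.9003, -2.3695, 4.4694)
step 4: θ'=5.9694 (R=-0.6667) → pose (-2.3416, -1.5749, 5.9694)
step 5: θ'=6.9694 (R=0.7500) → pose (-1.6349, -1.4418, 6.9694)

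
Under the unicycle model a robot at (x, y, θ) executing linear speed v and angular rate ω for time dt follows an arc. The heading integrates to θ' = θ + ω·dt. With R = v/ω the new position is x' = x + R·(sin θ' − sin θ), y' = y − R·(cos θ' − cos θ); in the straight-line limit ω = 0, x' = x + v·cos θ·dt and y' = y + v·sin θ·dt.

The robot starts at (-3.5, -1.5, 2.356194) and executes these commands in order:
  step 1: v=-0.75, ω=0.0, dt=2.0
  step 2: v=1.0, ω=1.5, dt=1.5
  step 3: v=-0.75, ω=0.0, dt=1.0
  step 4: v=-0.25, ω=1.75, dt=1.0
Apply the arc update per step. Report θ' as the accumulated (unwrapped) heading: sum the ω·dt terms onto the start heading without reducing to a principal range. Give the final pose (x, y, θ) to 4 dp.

(-3.6466, -2.0580, 6.3562)

step 1: θ'=2.3562 (straight) → pose (-2.4393, -2.5607, 2.3562)
step 2: θ'=4.6062 (R=0.6667) → pose (-3.5737, -2.9614, 4.6062)
step 3: θ'=4.6062 (straight) → pose (-3.4942, -2.2156, 4.6062)
step 4: θ'=6.3562 (R=-0.1429) → pose (-3.6466, -2.0580, 6.3562)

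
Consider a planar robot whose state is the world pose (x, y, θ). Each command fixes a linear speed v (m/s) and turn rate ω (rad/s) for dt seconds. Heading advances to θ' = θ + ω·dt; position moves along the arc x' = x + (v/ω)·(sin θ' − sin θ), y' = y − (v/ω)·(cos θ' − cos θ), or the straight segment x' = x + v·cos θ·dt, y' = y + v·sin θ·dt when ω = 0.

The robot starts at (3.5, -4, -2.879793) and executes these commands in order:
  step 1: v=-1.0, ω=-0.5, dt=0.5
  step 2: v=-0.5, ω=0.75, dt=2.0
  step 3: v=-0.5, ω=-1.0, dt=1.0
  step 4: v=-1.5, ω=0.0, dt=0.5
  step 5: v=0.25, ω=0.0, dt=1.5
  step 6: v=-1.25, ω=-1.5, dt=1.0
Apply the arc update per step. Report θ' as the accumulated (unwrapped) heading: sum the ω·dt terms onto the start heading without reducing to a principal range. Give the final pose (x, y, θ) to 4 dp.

(6.3369, -2.9826, -4.1298)

step 1: θ'=-3.1298 (R=2.0000) → pose (3.9940, -3.9320, -3.1298)
step 2: θ'=-1.6298 (R=-0.6667) → pose (4.6517, -3.3047, -1.6298)
step 3: θ'=-2.6298 (R=0.5000) → pose (4.9059, -2.8982, -2.6298)
step 4: θ'=-2.6298 (straight) → pose (5.5598, -2.5309, -2.6298)
step 5: θ'=-2.6298 (straight) → pose (5.2329, -2.7146, -2.6298)
step 6: θ'=-4.1298 (R=0.8333) → pose (6.3369, -2.9826, -4.1298)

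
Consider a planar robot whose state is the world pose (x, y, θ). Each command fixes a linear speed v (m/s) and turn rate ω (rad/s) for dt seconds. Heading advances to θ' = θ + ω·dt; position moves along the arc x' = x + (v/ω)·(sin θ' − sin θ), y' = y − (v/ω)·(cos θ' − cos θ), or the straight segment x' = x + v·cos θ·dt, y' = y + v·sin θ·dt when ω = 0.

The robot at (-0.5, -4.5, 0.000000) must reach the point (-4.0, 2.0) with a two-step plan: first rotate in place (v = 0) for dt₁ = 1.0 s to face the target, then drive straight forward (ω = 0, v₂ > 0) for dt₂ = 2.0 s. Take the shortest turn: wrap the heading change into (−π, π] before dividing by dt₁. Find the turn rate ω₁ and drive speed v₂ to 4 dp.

ω₁ = 2.0647, v₂ = 3.6912

heading to target = atan2(2−-4.5, -4−-0.5) = 2.0647
Δθ = wrap(2.0647 − 0.0000) = 2.0647; ω₁ = Δθ/dt₁ = 2.0647
distance = √((-4−-0.5)² + (2−-4.5)²) = 7.3824; v₂ = distance/dt₂ = 3.6912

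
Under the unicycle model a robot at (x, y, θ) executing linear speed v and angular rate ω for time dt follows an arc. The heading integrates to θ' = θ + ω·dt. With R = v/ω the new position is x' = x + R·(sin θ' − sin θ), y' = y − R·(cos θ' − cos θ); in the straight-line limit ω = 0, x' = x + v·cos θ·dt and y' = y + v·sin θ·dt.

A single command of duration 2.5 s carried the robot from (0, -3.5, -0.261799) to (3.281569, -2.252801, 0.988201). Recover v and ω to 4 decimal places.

v = 1.5000, ω = 0.5000

Δθ = 0.988201 − -0.261799 = 1.250000
ω = Δθ/dt = 1.250000/2.5 = 0.5000
R = Δx/(sin θ' − sin θ) = 3.0000
v = R·ω = 3.0000·0.5000 = 1.5000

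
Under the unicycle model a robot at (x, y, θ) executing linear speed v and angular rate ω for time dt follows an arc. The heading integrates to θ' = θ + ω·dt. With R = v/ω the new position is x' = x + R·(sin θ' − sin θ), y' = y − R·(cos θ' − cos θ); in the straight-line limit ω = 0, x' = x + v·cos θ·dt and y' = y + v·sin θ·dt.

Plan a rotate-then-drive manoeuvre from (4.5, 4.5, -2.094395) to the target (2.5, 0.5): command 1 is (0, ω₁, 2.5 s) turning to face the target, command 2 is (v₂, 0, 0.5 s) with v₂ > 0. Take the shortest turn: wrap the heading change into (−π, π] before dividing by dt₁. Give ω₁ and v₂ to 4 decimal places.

heading to target = atan2(0.5−4.5, 2.5−4.5) = -2.0344
Δθ = wrap(-2.0344 − -2.0944) = 0.0600; ω₁ = Δθ/dt₁ = 0.0240
distance = √((2.5−4.5)² + (0.5−4.5)²) = 4.4721; v₂ = distance/dt₂ = 8.9443

ω₁ = 0.0240, v₂ = 8.9443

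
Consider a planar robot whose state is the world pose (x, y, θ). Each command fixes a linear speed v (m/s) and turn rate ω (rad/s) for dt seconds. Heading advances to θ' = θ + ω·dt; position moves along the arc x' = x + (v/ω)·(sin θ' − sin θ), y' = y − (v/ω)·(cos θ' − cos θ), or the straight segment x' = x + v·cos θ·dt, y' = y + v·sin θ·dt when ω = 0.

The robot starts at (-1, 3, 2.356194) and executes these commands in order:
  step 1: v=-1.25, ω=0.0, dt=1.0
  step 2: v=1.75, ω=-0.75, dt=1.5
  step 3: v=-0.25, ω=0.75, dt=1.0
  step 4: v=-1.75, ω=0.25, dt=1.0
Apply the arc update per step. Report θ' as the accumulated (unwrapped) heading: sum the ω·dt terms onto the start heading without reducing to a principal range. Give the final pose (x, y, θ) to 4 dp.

step 1: θ'=2.3562 (straight) → pose (-0.1161, 2.1161, 2.3562)
step 2: θ'=1.2312 (R=-2.3333) → pose (-0.6663, 4.5433, 1.2312)
step 3: θ'=1.9812 (R=-0.3333) → pose (-0.6576, 4.2993, 1.9812)
step 4: θ'=2.2312 (R=-7.0000) → pose (0.2329, 2.7981, 2.2312)

(0.2329, 2.7981, 2.2312)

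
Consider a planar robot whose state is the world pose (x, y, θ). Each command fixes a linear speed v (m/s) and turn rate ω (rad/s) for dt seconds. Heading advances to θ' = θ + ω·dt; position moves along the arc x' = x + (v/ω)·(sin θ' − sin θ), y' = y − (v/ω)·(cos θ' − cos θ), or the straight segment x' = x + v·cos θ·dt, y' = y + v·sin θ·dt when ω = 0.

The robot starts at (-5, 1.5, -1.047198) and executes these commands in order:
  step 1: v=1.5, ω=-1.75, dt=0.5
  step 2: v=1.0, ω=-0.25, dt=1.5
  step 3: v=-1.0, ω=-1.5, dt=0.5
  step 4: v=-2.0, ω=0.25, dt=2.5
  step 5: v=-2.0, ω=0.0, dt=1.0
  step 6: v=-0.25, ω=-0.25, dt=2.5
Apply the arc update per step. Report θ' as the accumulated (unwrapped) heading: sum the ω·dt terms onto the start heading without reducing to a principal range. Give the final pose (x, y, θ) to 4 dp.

step 1: θ'=-1.9222 (R=-0.8571) → pose (-4.9375, 0.7764, -1.9222)
step 2: θ'=-2.2972 (R=-4.0000) → pose (-5.7028, -0.5035, -2.2972)
step 3: θ'=-3.0472 (R=0.6667) → pose (-5.2673, -0.2826, -3.0472)
step 4: θ'=-2.4222 (R=-8.0000) → pose (-0.7499, 1.6642, -2.4222)
step 5: θ'=-2.4222 (straight) → pose (0.7545, 2.9820, -2.4222)
step 6: θ'=-3.0472 (R=1.0000) → pose (1.3192, 3.2254, -3.0472)

(1.3192, 3.2254, -3.0472)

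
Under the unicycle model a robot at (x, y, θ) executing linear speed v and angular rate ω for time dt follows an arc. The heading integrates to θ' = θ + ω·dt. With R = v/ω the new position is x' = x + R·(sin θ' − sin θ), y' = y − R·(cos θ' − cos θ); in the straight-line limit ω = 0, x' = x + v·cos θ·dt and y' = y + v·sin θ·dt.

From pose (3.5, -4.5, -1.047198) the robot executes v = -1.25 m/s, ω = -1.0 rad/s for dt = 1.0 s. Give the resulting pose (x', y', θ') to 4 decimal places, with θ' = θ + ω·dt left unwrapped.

(3.4717, -3.3018, -2.0472)

θ' = -1.0472 + -1.0·1.0 = -2.0472
R = v/ω = -1.25/-1.0 = 1.2500
x' = 3.5 + 1.2500·(sin -2.0472 − sin -1.0472) = 3.4717
y' = -4.5 − 1.2500·(cos -2.0472 − cos -1.0472) = -3.3018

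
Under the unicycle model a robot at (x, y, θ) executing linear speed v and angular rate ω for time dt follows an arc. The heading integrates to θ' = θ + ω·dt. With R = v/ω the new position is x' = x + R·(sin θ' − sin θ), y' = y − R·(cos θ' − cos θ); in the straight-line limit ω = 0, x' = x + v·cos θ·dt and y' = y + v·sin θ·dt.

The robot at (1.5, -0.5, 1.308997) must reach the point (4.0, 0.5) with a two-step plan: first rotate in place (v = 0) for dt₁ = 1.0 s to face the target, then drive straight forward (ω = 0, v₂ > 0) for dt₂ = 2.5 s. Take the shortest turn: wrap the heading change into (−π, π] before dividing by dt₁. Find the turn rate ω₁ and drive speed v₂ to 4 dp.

heading to target = atan2(0.5−-0.5, 4−1.5) = 0.3805
Δθ = wrap(0.3805 − 1.3090) = -0.9285; ω₁ = Δθ/dt₁ = -0.9285
distance = √((4−1.5)² + (0.5−-0.5)²) = 2.6926; v₂ = distance/dt₂ = 1.0770

ω₁ = -0.9285, v₂ = 1.0770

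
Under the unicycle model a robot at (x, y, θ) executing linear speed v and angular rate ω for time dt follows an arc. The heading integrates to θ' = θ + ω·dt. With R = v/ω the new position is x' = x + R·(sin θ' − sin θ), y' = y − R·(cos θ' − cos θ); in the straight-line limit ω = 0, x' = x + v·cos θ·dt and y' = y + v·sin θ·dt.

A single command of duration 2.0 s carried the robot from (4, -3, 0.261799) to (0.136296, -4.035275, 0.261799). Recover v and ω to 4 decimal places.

Δθ = 0.261799 − 0.261799 = 0.000000
ω = Δθ/dt = 0.000000/2.0 = 0.0000
ω = 0 → v = (Δx·cos θ + Δy·sin θ)/dt = -2.0000

v = -2.0000, ω = 0.0000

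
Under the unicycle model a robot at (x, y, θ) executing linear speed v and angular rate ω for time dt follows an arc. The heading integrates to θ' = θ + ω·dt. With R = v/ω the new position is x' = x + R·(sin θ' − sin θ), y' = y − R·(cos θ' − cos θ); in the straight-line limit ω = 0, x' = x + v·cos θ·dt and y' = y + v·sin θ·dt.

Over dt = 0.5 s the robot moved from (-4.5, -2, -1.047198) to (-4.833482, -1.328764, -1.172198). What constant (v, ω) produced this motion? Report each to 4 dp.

Δθ = -1.172198 − -1.047198 = -0.125000
ω = Δθ/dt = -0.125000/0.5 = -0.2500
R = −Δy/(cos θ' − cos θ) = 6.0000
v = R·ω = 6.0000·-0.2500 = -1.5000

v = -1.5000, ω = -0.2500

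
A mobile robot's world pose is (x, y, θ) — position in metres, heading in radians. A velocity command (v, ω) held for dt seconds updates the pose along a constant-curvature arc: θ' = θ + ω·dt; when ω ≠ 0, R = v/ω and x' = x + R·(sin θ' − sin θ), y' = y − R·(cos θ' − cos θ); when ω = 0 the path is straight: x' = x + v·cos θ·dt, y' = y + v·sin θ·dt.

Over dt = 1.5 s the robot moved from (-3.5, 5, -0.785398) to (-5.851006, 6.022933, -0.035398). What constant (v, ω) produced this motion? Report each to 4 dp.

v = -1.7500, ω = 0.5000

Δθ = -0.035398 − -0.785398 = 0.750000
ω = Δθ/dt = 0.750000/1.5 = 0.5000
R = Δx/(sin θ' − sin θ) = -3.5000
v = R·ω = -3.5000·0.5000 = -1.7500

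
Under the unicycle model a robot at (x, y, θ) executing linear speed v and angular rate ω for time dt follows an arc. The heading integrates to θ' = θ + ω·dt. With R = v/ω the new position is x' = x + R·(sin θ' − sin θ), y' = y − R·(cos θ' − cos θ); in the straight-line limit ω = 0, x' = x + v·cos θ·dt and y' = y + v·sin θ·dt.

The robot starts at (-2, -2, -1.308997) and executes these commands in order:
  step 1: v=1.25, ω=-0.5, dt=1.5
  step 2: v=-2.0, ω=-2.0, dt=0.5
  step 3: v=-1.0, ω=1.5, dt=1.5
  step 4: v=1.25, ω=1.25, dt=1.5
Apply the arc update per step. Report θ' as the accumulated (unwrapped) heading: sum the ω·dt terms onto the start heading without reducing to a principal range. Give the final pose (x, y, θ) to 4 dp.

(0.6201, -1.9609, 1.0660)

step 1: θ'=-2.0590 (R=-2.5000) → pose (-2.2069, -3.8196, -2.0590)
step 2: θ'=-3.0590 (R=1.0000) → pose (-1.4062, -3.2921, -3.0590)
step 3: θ'=-0.8090 (R=-0.6667) → pose (-0.9788, -2.1675, -0.8090)
step 4: θ'=1.0660 (R=1.0000) → pose (0.6201, -1.9609, 1.0660)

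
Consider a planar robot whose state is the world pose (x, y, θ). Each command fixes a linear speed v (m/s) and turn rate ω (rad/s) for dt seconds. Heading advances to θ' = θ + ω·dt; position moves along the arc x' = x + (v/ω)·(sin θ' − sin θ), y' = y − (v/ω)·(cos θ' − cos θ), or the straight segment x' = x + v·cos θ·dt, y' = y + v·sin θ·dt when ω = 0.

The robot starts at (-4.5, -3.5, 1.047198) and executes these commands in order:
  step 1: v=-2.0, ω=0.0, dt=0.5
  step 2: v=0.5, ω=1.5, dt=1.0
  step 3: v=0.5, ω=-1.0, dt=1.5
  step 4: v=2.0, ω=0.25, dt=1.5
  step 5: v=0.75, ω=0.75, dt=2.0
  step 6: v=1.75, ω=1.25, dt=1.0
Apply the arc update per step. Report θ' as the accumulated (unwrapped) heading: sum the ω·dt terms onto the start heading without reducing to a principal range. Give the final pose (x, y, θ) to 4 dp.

step 1: θ'=1.0472 (straight) → pose (-5.0000, -4.3660, 1.0472)
step 2: θ'=2.5472 (R=0.3333) → pose (-5.1020, -3.9232, 2.5472)
step 3: θ'=1.0472 (R=-0.5000) → pose (-5.2550, -3.2590, 1.0472)
step 4: θ'=1.4222 (R=8.0000) → pose (-4.2714, -0.4434, 1.4222)
step 5: θ'=2.9222 (R=1.0000) → pose (-5.0427, 0.6807, 2.9222)
step 6: θ'=4.1722 (R=1.4000) → pose (-6.5481, 0.0343, 4.1722)

(-6.5481, 0.0343, 4.1722)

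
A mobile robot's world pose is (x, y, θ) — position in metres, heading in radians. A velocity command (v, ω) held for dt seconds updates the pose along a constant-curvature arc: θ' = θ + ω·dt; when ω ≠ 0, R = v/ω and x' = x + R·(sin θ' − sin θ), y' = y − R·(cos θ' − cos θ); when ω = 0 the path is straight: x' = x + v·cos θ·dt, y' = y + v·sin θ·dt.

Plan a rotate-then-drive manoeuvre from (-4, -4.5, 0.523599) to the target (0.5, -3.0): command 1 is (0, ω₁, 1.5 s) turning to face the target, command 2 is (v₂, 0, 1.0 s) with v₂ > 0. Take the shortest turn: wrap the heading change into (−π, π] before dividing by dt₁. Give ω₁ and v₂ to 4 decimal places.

ω₁ = -0.1346, v₂ = 4.7434

heading to target = atan2(-3−-4.5, 0.5−-4) = 0.3218
Δθ = wrap(0.3218 − 0.5236) = -0.2018; ω₁ = Δθ/dt₁ = -0.1346
distance = √((0.5−-4)² + (-3−-4.5)²) = 4.7434; v₂ = distance/dt₂ = 4.7434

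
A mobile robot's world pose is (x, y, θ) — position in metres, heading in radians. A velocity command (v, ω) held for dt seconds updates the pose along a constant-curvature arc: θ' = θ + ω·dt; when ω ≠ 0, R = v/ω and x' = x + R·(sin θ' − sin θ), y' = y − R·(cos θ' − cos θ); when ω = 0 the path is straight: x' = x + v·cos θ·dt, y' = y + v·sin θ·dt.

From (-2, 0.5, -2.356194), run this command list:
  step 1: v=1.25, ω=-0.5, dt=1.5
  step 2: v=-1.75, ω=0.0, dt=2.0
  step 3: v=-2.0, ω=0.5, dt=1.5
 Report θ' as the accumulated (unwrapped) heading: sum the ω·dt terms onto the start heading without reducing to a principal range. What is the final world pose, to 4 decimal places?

(2.5054, 1.0623, -2.3562)

step 1: θ'=-3.1062 (R=-2.5000) → pose (-3.6793, -0.2307, -3.1062)
step 2: θ'=-3.1062 (straight) → pose (-0.1815, -0.1068, -3.1062)
step 3: θ'=-2.3562 (R=-4.0000) → pose (2.5054, 1.0623, -2.3562)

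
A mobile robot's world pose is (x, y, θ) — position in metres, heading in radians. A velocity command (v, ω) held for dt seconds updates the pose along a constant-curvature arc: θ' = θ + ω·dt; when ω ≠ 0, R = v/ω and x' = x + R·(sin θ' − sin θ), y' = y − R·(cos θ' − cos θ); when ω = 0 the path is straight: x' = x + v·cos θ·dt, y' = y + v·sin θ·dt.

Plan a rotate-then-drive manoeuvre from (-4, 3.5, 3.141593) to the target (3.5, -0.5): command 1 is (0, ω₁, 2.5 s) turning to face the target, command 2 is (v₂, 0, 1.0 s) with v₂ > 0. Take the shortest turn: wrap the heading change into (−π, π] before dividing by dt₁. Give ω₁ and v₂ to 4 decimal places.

ω₁ = 1.0607, v₂ = 8.5000

heading to target = atan2(-0.5−3.5, 3.5−-4) = -0.4900
Δθ = wrap(-0.4900 − 3.1416) = 2.6516; ω₁ = Δθ/dt₁ = 1.0607
distance = √((3.5−-4)² + (-0.5−3.5)²) = 8.5000; v₂ = distance/dt₂ = 8.5000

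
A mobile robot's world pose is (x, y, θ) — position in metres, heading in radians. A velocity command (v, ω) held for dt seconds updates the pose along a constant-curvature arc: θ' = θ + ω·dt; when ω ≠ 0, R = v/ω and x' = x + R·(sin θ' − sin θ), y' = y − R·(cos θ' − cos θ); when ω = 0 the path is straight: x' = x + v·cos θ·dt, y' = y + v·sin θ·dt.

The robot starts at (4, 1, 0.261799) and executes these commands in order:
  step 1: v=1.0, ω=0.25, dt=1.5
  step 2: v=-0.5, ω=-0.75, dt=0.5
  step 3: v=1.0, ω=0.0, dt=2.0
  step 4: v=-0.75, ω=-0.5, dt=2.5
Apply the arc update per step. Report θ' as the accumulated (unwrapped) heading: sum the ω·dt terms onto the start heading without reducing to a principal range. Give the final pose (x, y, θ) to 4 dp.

(5.4104, 2.6810, -0.9882)

step 1: θ'=0.6368 (R=4.0000) → pose (5.3432, 1.6477, 0.6368)
step 2: θ'=0.2618 (R=0.6667) → pose (5.1194, 1.5397, 0.2618)
step 3: θ'=0.2618 (straight) → pose (7.0512, 2.0574, 0.2618)
step 4: θ'=-0.9882 (R=1.5000) → pose (5.4104, 2.6810, -0.9882)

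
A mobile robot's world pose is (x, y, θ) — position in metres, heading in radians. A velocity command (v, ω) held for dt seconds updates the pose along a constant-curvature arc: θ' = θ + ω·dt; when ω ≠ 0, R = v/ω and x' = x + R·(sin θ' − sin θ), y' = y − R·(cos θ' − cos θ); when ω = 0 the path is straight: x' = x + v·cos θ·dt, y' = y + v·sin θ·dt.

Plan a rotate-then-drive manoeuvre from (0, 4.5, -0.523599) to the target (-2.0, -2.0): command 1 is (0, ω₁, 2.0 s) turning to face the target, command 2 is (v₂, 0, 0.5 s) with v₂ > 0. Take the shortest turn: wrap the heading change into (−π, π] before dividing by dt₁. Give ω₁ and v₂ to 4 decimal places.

ω₁ = -0.6728, v₂ = 13.6015

heading to target = atan2(-2−4.5, -2−0) = -1.8693
Δθ = wrap(-1.8693 − -0.5236) = -1.3457; ω₁ = Δθ/dt₁ = -0.6728
distance = √((-2−0)² + (-2−4.5)²) = 6.8007; v₂ = distance/dt₂ = 13.6015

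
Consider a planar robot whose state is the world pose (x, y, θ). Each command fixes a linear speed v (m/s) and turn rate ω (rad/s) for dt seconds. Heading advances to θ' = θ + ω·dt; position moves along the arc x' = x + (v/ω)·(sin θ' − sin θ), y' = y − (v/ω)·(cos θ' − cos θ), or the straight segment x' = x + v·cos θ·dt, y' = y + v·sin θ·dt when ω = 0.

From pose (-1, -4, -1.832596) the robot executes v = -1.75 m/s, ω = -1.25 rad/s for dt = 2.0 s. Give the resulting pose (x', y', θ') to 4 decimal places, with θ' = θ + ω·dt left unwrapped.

(1.6525, -3.8433, -4.3326)

θ' = -1.8326 + -1.25·2.0 = -4.3326
R = v/ω = -1.75/-1.25 = 1.4000
x' = -1 + 1.4000·(sin -4.3326 − sin -1.8326) = 1.6525
y' = -4 − 1.4000·(cos -4.3326 − cos -1.8326) = -3.8433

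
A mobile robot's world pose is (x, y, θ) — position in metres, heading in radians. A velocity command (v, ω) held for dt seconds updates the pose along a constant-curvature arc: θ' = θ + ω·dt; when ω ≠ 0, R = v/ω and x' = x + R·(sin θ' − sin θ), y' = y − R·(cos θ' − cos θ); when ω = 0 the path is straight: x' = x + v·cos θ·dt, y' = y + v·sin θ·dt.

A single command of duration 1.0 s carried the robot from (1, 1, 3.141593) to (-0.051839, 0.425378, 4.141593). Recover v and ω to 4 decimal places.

Δθ = 4.141593 − 3.141593 = 1.000000
ω = Δθ/dt = 1.000000/1.0 = 1.0000
R = Δx/(sin θ' − sin θ) = 1.2500
v = R·ω = 1.2500·1.0000 = 1.2500

v = 1.2500, ω = 1.0000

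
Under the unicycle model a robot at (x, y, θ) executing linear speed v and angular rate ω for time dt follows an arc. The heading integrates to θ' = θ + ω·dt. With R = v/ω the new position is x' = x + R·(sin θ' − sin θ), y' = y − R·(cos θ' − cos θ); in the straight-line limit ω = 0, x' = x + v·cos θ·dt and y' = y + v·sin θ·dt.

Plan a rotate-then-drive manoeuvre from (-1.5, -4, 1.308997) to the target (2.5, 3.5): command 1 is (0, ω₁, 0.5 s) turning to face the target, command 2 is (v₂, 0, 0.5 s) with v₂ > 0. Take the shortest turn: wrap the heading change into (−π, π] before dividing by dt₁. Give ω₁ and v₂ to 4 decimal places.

ω₁ = -0.4563, v₂ = 17.0000

heading to target = atan2(3.5−-4, 2.5−-1.5) = 1.0808
Δθ = wrap(1.0808 − 1.3090) = -0.2282; ω₁ = Δθ/dt₁ = -0.4563
distance = √((2.5−-1.5)² + (3.5−-4)²) = 8.5000; v₂ = distance/dt₂ = 17.0000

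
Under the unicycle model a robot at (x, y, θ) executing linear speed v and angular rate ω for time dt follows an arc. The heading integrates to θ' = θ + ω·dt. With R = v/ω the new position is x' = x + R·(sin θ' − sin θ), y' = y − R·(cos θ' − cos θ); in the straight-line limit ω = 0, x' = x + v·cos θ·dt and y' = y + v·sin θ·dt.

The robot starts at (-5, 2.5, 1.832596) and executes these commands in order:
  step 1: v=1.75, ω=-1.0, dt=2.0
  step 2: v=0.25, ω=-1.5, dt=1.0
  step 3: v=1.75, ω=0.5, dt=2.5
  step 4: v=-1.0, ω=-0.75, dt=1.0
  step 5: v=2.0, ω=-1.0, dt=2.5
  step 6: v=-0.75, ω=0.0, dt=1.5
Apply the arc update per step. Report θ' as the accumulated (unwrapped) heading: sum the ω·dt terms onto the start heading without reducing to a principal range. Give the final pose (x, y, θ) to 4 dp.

step 1: θ'=-0.1674 (R=-1.7500) → pose (-3.0180, 4.6785, -0.1674)
step 2: θ'=-1.6674 (R=-0.1667) → pose (-2.8799, 4.4981, -1.6674)
step 3: θ'=-0.4174 (R=3.5000) → pose (-0.8151, 0.9610, -0.4174)
step 4: θ'=-1.1674 (R=1.3333) → pose (-1.5009, 1.6564, -1.1674)
step 5: θ'=-3.6674 (R=-2.0000) → pose (-4.3442, -0.8585, -3.6674)
step 6: θ'=-3.6674 (straight) → pose (-3.3712, -1.4231, -3.6674)

(-3.3712, -1.4231, -3.6674)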